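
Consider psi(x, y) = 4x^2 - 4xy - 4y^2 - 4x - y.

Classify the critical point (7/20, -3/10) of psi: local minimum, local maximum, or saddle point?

saddle point

The Hessian of psi is constant: H = [[8, -4], [-4, -8]].
det(H) = 8·(-8) − (-4)² = -80.
Since det(H) < 0, H is indefinite and the critical point is a saddle point.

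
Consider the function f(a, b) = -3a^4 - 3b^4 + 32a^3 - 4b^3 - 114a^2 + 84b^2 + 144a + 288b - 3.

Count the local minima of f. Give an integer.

1

f separates as a function of a plus a function of b, so ∇f=0 decouples.
∂f/∂a = -12(a - 4)(a - 3)(a - 1) = 0 at a ∈ {1, 3, 4}; ∂f/∂b = -12(b - 4)(b + 2)(b + 3) = 0 at b ∈ {-3, -2, 4}.
The Hessian is diagonal: diag(f_aa, f_bb). Second derivatives: f_aa(1)=-72, f_aa(3)=24, f_aa(4)=-36; f_bb(-3)=-84, f_bb(-2)=72, f_bb(4)=-504.
Local minima occur where both diagonal entries positive: (3, -2). Count: 1.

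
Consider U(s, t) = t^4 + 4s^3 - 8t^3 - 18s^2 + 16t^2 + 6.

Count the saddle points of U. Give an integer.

3

U separates as a function of s plus a function of t, so ∇U=0 decouples.
∂U/∂s = 12s(s - 3) = 0 at s ∈ {0, 3}; ∂U/∂t = 4t(t - 4)(t - 2) = 0 at t ∈ {0, 2, 4}.
The Hessian is diagonal: diag(U_ss, U_tt). Second derivatives: U_ss(0)=-36, U_ss(3)=36; U_tt(0)=32, U_tt(2)=-16, U_tt(4)=32.
Saddle points occur where the two diagonal entries have opposite signs: (0, 0), (0, 4), (3, 2). Count: 3.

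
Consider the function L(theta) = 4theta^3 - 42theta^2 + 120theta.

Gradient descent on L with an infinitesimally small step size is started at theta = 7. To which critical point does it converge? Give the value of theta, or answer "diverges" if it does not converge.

L'(theta) = 12(theta - 5)(theta - 2), so L'(7) = 120.
Gradient descent moves in the -L' direction, i.e. theta is decreasing.
The nearest critical point in that direction is theta = 5, where L'' = 36 > 0 (a local minimum). The iterate converges there.

5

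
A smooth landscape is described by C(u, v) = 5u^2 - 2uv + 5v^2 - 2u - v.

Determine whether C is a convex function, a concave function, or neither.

C is quadratic, so its Hessian is the constant matrix H = [[10, -2], [-2, 10]].
det(H) = 96, tr(H) = 20.
det(H) > 0 and tr(H) > 0, so H is positive definite everywhere: convex.

convex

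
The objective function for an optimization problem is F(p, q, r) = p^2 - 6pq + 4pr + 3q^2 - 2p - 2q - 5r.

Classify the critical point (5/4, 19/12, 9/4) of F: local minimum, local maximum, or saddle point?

saddle point

The Hessian is constant: H = [[2, -6, 4], [-6, 6, 0], [4, 0, 0]].
Leading principal minors: Δ₁ = 2, Δ₂ = -24, Δ₃ = -96.
The minors fit neither the all-positive nor the alternating-sign pattern, so H is indefinite: a saddle point.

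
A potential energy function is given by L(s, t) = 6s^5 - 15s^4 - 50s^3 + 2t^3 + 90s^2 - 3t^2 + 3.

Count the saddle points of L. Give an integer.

4

L separates as a function of s plus a function of t, so ∇L=0 decouples.
∂L/∂s = 30s(s - 3)(s - 1)(s + 2) = 0 at s ∈ {-2, 0, 1, 3}; ∂L/∂t = 6t(t - 1) = 0 at t ∈ {0, 1}.
The Hessian is diagonal: diag(L_ss, L_tt). Second derivatives: L_ss(-2)=-900, L_ss(0)=180, L_ss(1)=-180, L_ss(3)=900; L_tt(0)=-6, L_tt(1)=6.
Saddle points occur where the two diagonal entries have opposite signs: (-2, 1), (0, 0), (1, 1), (3, 0). Count: 4.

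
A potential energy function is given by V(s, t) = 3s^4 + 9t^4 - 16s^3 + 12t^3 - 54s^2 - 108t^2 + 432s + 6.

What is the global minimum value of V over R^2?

-1668

V(s,t) separates as P(s) + Q(t) + 6, so its minimum is min P + min Q + 6.
P'(s) = 12(s - 4)(s - 3)(s + 3) vanishes at s ∈ {-3, 3, 4}; Q'(t) = 36t(t - 2)(t + 3) vanishes at t ∈ {-3, 0, 2}.
Local minima of P (where P''>0): P(-3)=-1107, P(4)=608. Local minima of Q: Q(-3)=-567, Q(2)=-192.
So the global minimum of V is P(-3) + Q(-3) + 6 = -1107 − 567 + 6 = -1668, attained at (-3, -3).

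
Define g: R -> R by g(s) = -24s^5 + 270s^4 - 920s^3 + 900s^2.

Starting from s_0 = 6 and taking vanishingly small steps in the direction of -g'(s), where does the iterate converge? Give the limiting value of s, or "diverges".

g'(s) = -120s(s - 5)(s - 3)(s - 1), so g'(6) = -10800.
Gradient descent moves in the -g' direction, i.e. s is increasing.
There is no critical point above s=6, and g' keeps the same sign, so the iterate runs off to +∞.

diverges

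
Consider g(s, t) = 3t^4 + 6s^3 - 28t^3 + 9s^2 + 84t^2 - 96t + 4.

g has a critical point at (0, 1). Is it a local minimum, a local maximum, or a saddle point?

The mixed partial ∂²g/∂s∂t is 0, so the Hessian at any point is diag(g_ss, g_tt) = diag(18(2s + 1), 12(3t^2 - 14t + 14)).
At (0, 1): H = diag(18, 36).
Both eigenvalues are positive, so H is positive definite: a local minimum.

local minimum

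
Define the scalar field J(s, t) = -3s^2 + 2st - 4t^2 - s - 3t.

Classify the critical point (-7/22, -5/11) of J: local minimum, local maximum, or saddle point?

The Hessian of J is constant: H = [[-6, 2], [2, -8]].
det(H) = (-6)·(-8) − 2² = 44.
det(H) > 0 and tr(H) = -14 < 0, so H is negative definite and the point is a local maximum.

local maximum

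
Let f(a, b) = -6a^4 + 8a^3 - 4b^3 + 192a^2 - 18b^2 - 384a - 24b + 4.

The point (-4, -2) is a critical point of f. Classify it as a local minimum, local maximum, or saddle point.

saddle point

The mixed partial ∂²f/∂a∂b is 0, so the Hessian at any point is diag(f_aa, f_bb) = diag(24(-3a^2 + 2a + 16), -12(2b + 3)).
At (-4, -2): H = diag(-960, 12).
The eigenvalues have opposite signs, so H is indefinite: a saddle point.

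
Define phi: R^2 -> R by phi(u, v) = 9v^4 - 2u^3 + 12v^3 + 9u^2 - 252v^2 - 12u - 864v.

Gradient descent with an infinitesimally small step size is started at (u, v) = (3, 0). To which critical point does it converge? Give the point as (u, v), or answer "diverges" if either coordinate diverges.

phi is separable, so gradient descent decouples: u follows -∂phi/∂u, v follows -∂phi/∂v.
∂phi/∂u = -6(u - 2)(u - 1); at u=3 this is -12, so u increases.
∂phi/∂v = 36(v - 4)(v + 2)(v + 3); at v=0 this is -864, so v increases.
The u-coordinate has no critical point in that direction and runs off to infinity.

diverges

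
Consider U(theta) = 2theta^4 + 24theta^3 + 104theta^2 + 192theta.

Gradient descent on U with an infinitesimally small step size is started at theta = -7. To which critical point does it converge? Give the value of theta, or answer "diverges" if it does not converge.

U'(theta) = 8(theta + 2)(theta + 3)(theta + 4), so U'(-7) = -480.
Gradient descent moves in the -U' direction, i.e. theta is increasing.
The nearest critical point in that direction is theta = -4, where U'' = 16 > 0 (a local minimum). The iterate converges there.

-4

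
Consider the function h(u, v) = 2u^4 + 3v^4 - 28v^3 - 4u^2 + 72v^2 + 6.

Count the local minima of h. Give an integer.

h separates as a function of u plus a function of v, so ∇h=0 decouples.
∂h/∂u = 8u(u - 1)(u + 1) = 0 at u ∈ {-1, 0, 1}; ∂h/∂v = 12v(v - 4)(v - 3) = 0 at v ∈ {0, 3, 4}.
The Hessian is diagonal: diag(h_uu, h_vv). Second derivatives: h_uu(-1)=16, h_uu(0)=-8, h_uu(1)=16; h_vv(0)=144, h_vv(3)=-36, h_vv(4)=48.
Local minima occur where both diagonal entries positive: (-1, 0), (-1, 4), (1, 0), (1, 4). Count: 4.

4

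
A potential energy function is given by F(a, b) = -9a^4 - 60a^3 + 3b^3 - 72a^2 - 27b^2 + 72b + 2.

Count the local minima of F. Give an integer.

F separates as a function of a plus a function of b, so ∇F=0 decouples.
∂F/∂a = -36a(a + 1)(a + 4) = 0 at a ∈ {-4, -1, 0}; ∂F/∂b = 9(b - 4)(b - 2) = 0 at b ∈ {2, 4}.
The Hessian is diagonal: diag(F_aa, F_bb). Second derivatives: F_aa(-4)=-432, F_aa(-1)=108, F_aa(0)=-144; F_bb(2)=-18, F_bb(4)=18.
Local minima occur where both diagonal entries positive: (-1, 4). Count: 1.

1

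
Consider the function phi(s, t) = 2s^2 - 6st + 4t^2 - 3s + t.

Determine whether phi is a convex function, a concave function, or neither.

phi is quadratic, so its Hessian is the constant matrix H = [[4, -6], [-6, 8]].
det(H) = -4, tr(H) = 12.
det(H) < 0, so H is indefinite: neither convex nor concave.

neither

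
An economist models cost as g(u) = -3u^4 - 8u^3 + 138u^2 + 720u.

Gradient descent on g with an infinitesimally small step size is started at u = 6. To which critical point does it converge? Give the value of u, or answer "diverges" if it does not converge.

diverges

g'(u) = -12(u - 5)(u + 3)(u + 4), so g'(6) = -1080.
Gradient descent moves in the -g' direction, i.e. u is increasing.
There is no critical point above u=6, and g' keeps the same sign, so the iterate runs off to +∞.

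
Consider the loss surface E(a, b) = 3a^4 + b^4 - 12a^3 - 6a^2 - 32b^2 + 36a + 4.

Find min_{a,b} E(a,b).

E(a,b) separates as P(a) + Q(b) + 4, so its minimum is min P + min Q + 4.
P'(a) = 12(a - 3)(a - 1)(a + 1) vanishes at a ∈ {-1, 1, 3}; Q'(b) = 4b(b - 4)(b + 4) vanishes at b ∈ {-4, 0, 4}.
Local minima of P (where P''>0): P(-1)=-27, P(3)=-27. Local minima of Q: Q(-4)=-256, Q(4)=-256.
So the global minimum of E is P(-1) + Q(-4) + 4 = -27 − 256 + 4 = -279, attained at (-1, -4).

-279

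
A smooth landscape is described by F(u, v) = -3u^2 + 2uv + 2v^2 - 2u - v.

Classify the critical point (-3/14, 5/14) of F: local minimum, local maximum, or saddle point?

The Hessian of F is constant: H = [[-6, 2], [2, 4]].
det(H) = (-6)·4 − 2² = -28.
Since det(H) < 0, H is indefinite and the critical point is a saddle point.

saddle point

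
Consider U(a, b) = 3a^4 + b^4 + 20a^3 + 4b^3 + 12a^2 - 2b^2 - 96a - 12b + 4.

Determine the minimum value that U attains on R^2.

U(a,b) separates as P(a) + Q(b) + 4, so its minimum is min P + min Q + 4.
P'(a) = 12(a - 1)(a + 2)(a + 4) vanishes at a ∈ {-4, -2, 1}; Q'(b) = 4(b - 1)(b + 1)(b + 3) vanishes at b ∈ {-3, -1, 1}.
Local minima of P (where P''>0): P(-4)=64, P(1)=-61. Local minima of Q: Q(-3)=-9, Q(1)=-9.
So the global minimum of U is P(1) + Q(-3) + 4 = -61 − 9 + 4 = -66, attained at (1, -3).

-66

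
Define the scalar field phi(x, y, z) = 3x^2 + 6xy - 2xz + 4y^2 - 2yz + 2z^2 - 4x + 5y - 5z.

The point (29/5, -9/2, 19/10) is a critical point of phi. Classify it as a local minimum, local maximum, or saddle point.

local minimum

The Hessian is constant: H = [[6, 6, -2], [6, 8, -2], [-2, -2, 4]].
Leading principal minors: Δ₁ = 6, Δ₂ = 12, Δ₃ = 40.
All leading minors are positive, so H is positive definite: a local minimum.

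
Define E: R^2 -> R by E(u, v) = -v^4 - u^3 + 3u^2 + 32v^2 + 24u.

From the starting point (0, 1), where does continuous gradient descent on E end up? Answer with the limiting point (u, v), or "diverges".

(-2, 0)

E is separable, so gradient descent decouples: u follows -∂E/∂u, v follows -∂E/∂v.
∂E/∂u = -3(u - 4)(u + 2); at u=0 this is 24, so u decreases.
∂E/∂v = -4v(v - 4)(v + 4); at v=1 this is 60, so v decreases.
u converges to its nearest critical value -2 (a local min of the u-part); v converges to 0. The iterate converges to (-2, 0).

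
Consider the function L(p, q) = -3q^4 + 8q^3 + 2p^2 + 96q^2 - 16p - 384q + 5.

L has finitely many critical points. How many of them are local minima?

1

L separates as a function of p plus a function of q, so ∇L=0 decouples.
∂L/∂p = 4(p - 4) = 0 at p ∈ {4}; ∂L/∂q = -12(q - 4)(q - 2)(q + 4) = 0 at q ∈ {-4, 2, 4}.
The Hessian is diagonal: diag(L_pp, L_qq). Second derivatives: L_pp(4)=4; L_qq(-4)=-576, L_qq(2)=144, L_qq(4)=-192.
Local minima occur where both diagonal entries positive: (4, 2). Count: 1.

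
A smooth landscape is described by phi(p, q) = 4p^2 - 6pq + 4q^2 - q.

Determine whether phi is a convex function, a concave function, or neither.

phi is quadratic, so its Hessian is the constant matrix H = [[8, -6], [-6, 8]].
det(H) = 28, tr(H) = 16.
det(H) > 0 and tr(H) > 0, so H is positive definite everywhere: convex.

convex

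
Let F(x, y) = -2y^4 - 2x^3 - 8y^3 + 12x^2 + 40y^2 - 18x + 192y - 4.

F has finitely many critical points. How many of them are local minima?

F separates as a function of x plus a function of y, so ∇F=0 decouples.
∂F/∂x = -6(x - 3)(x - 1) = 0 at x ∈ {1, 3}; ∂F/∂y = -8(y - 3)(y + 2)(y + 4) = 0 at y ∈ {-4, -2, 3}.
The Hessian is diagonal: diag(F_xx, F_yy). Second derivatives: F_xx(1)=12, F_xx(3)=-12; F_yy(-4)=-112, F_yy(-2)=80, F_yy(3)=-280.
Local minima occur where both diagonal entries positive: (1, -2). Count: 1.

1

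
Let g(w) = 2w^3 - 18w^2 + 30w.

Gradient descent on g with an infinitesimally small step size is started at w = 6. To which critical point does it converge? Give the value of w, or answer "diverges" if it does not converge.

5

g'(w) = 6(w - 5)(w - 1), so g'(6) = 30.
Gradient descent moves in the -g' direction, i.e. w is decreasing.
The nearest critical point in that direction is w = 5, where g'' = 24 > 0 (a local minimum). The iterate converges there.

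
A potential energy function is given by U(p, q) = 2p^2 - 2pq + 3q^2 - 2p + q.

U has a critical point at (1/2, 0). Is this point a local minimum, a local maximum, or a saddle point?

The Hessian of U is constant: H = [[4, -2], [-2, 6]].
det(H) = 4·6 − (-2)² = 20.
det(H) > 0 and tr(H) = 10 > 0, so H is positive definite and the point is a local minimum.

local minimum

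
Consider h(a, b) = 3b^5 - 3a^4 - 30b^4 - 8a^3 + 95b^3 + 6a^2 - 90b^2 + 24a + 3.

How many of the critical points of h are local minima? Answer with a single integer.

h separates as a function of a plus a function of b, so ∇h=0 decouples.
∂h/∂a = -12(a - 1)(a + 1)(a + 2) = 0 at a ∈ {-2, -1, 1}; ∂h/∂b = 15b(b - 4)(b - 3)(b - 1) = 0 at b ∈ {0, 1, 3, 4}.
The Hessian is diagonal: diag(h_aa, h_bb). Second derivatives: h_aa(-2)=-36, h_aa(-1)=24, h_aa(1)=-72; h_bb(0)=-180, h_bb(1)=90, h_bb(3)=-90, h_bb(4)=180.
Local minima occur where both diagonal entries positive: (-1, 1), (-1, 4). Count: 2.

2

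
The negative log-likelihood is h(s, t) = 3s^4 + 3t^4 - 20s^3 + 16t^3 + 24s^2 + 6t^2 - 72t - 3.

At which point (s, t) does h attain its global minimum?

(4, 1)

h(s,t) separates as P(s) + Q(t) − 3, so its minimum is min P + min Q − 3.
P'(s) = 12s(s - 4)(s - 1) vanishes at s ∈ {0, 1, 4}; Q'(t) = 12(t - 1)(t + 2)(t + 3) vanishes at t ∈ {-3, -2, 1}.
Local minima of P (where P''>0): P(0)=0, P(4)=-128. Local minima of Q: Q(-3)=81, Q(1)=-47.
So the global minimum of h is P(4) + Q(1) − 3 = -128 − 47 − 3 = -178, attained at (4, 1).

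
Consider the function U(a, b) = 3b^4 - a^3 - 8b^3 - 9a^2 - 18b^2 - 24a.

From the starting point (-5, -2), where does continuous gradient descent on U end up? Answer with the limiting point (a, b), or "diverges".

U is separable, so gradient descent decouples: a follows -∂U/∂a, b follows -∂U/∂b.
∂U/∂a = -3(a + 2)(a + 4); at a=-5 this is -9, so a increases.
∂U/∂b = 12b(b - 3)(b + 1); at b=-2 this is -120, so b increases.
a converges to its nearest critical value -4 (a local min of the a-part); b converges to -1. The iterate converges to (-4, -1).

(-4, -1)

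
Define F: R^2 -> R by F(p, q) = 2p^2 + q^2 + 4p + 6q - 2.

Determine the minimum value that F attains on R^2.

F(p,q) separates as A(p) + B(q) − 2, so its minimum is min A + min B − 2.
A'(p) = 4p + 4 vanishes at p ∈ {-1}; B'(q) = 2q + 6 vanishes at q ∈ {-3}.
Local minima of A (where A''>0): A(-1)=-2. Local minima of B: B(-3)=-9.
So the global minimum of F is A(-1) + B(-3) − 2 = -2 − 9 − 2 = -13, attained at (-1, -3).

-13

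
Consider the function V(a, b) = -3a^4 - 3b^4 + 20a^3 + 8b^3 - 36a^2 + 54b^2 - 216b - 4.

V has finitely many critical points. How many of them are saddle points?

4

V separates as a function of a plus a function of b, so ∇V=0 decouples.
∂V/∂a = -12a(a - 3)(a - 2) = 0 at a ∈ {0, 2, 3}; ∂V/∂b = -12(b - 3)(b - 2)(b + 3) = 0 at b ∈ {-3, 2, 3}.
The Hessian is diagonal: diag(V_aa, V_bb). Second derivatives: V_aa(0)=-72, V_aa(2)=24, V_aa(3)=-36; V_bb(-3)=-360, V_bb(2)=60, V_bb(3)=-72.
Saddle points occur where the two diagonal entries have opposite signs: (0, 2), (2, -3), (2, 3), (3, 2). Count: 4.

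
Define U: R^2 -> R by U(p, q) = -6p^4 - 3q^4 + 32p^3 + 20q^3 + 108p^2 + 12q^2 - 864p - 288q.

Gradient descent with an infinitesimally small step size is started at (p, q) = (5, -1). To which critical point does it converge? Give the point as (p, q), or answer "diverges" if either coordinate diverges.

U is separable, so gradient descent decouples: p follows -∂U/∂p, q follows -∂U/∂q.
∂U/∂p = -24(p - 4)(p - 3)(p + 3); at p=5 this is -384, so p increases.
∂U/∂q = -12(q - 4)(q - 3)(q + 2); at q=-1 this is -240, so q increases.
The p-coordinate has no critical point in that direction and runs off to infinity.

diverges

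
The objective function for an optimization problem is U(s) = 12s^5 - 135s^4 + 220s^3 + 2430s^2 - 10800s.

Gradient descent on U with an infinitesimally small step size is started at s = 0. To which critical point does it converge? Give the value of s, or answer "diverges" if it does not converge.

U'(s) = 60(s - 5)(s - 4)(s - 3)(s + 3), so U'(0) = -10800.
Gradient descent moves in the -U' direction, i.e. s is increasing.
The nearest critical point in that direction is s = 3, where U'' = 720 > 0 (a local minimum). The iterate converges there.

3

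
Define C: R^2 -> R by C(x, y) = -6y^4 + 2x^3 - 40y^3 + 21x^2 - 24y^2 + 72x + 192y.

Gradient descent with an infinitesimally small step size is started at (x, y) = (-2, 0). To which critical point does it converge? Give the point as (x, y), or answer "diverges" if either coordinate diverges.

C is separable, so gradient descent decouples: x follows -∂C/∂x, y follows -∂C/∂y.
∂C/∂x = 6(x + 3)(x + 4); at x=-2 this is 12, so x decreases.
∂C/∂y = -24(y - 1)(y + 2)(y + 4); at y=0 this is 192, so y decreases.
x converges to its nearest critical value -3 (a local min of the x-part); y converges to -2. The iterate converges to (-3, -2).

(-3, -2)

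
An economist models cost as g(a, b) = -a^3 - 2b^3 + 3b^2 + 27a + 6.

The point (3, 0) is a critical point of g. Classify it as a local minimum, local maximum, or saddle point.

The mixed partial ∂²g/∂a∂b is 0, so the Hessian at any point is diag(g_aa, g_bb) = diag(-6a, 6(-2b + 1)).
At (3, 0): H = diag(-18, 6).
The eigenvalues have opposite signs, so H is indefinite: a saddle point.

saddle point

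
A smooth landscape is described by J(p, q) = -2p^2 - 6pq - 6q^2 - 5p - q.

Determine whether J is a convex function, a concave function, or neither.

concave

J is quadratic, so its Hessian is the constant matrix H = [[-4, -6], [-6, -12]].
det(H) = 12, tr(H) = -16.
det(H) > 0 and tr(H) < 0, so H is negative definite everywhere: concave.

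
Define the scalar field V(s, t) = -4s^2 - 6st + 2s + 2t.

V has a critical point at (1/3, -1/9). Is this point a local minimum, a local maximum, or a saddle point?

saddle point

The Hessian of V is constant: H = [[-8, -6], [-6, 0]].
det(H) = (-8)·0 − (-6)² = -36.
Since det(H) < 0, H is indefinite and the critical point is a saddle point.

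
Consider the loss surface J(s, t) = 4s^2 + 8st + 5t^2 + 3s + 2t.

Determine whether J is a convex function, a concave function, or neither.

J is quadratic, so its Hessian is the constant matrix H = [[8, 8], [8, 10]].
det(H) = 16, tr(H) = 18.
det(H) > 0 and tr(H) > 0, so H is positive definite everywhere: convex.

convex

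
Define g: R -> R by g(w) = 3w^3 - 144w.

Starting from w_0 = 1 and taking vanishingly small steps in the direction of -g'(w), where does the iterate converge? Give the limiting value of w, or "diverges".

4

g'(w) = 9(w - 4)(w + 4), so g'(1) = -135.
Gradient descent moves in the -g' direction, i.e. w is increasing.
The nearest critical point in that direction is w = 4, where g'' = 72 > 0 (a local minimum). The iterate converges there.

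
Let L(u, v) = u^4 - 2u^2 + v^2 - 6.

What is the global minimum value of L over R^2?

L(u,v) separates as P(u) + Q(v) − 6, so its minimum is min P + min Q − 6.
P'(u) = 4u(u - 1)(u + 1) vanishes at u ∈ {-1, 0, 1}; Q'(v) = 2v vanishes at v ∈ {0}.
Local minima of P (where P''>0): P(-1)=-1, P(1)=-1. Local minima of Q: Q(0)=0.
So the global minimum of L is P(-1) + Q(0) − 6 = -1 + 0 − 6 = -7, attained at (-1, 0).

-7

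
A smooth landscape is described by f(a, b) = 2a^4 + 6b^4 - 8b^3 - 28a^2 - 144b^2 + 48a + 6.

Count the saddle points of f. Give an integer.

f separates as a function of a plus a function of b, so ∇f=0 decouples.
∂f/∂a = 8(a - 2)(a - 1)(a + 3) = 0 at a ∈ {-3, 1, 2}; ∂f/∂b = 24b(b - 4)(b + 3) = 0 at b ∈ {-3, 0, 4}.
The Hessian is diagonal: diag(f_aa, f_bb). Second derivatives: f_aa(-3)=160, f_aa(1)=-32, f_aa(2)=40; f_bb(-3)=504, f_bb(0)=-288, f_bb(4)=672.
Saddle points occur where the two diagonal entries have opposite signs: (-3, 0), (1, -3), (1, 4), (2, 0). Count: 4.

4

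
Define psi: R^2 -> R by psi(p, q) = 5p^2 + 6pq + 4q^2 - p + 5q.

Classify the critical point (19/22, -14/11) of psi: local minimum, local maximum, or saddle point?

local minimum

The Hessian of psi is constant: H = [[10, 6], [6, 8]].
det(H) = 10·8 − 6² = 44.
det(H) > 0 and tr(H) = 18 > 0, so H is positive definite and the point is a local minimum.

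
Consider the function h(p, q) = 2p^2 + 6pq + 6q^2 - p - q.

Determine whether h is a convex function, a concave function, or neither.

convex

h is quadratic, so its Hessian is the constant matrix H = [[4, 6], [6, 12]].
det(H) = 12, tr(H) = 16.
det(H) > 0 and tr(H) > 0, so H is positive definite everywhere: convex.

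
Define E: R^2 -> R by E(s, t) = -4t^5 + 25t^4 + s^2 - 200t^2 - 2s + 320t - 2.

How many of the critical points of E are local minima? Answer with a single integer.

2

E separates as a function of s plus a function of t, so ∇E=0 decouples.
∂E/∂s = 2(s - 1) = 0 at s ∈ {1}; ∂E/∂t = -20(t - 4)(t - 2)(t - 1)(t + 2) = 0 at t ∈ {-2, 1, 2, 4}.
The Hessian is diagonal: diag(E_ss, E_tt). Second derivatives: E_ss(1)=2; E_tt(-2)=1440, E_tt(1)=-180, E_tt(2)=160, E_tt(4)=-720.
Local minima occur where both diagonal entries positive: (1, -2), (1, 2). Count: 2.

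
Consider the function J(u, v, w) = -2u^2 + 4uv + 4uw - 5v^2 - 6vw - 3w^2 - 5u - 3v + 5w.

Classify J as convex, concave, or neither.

concave

J is quadratic, so its Hessian is the constant matrix H = [[-4, 4, 4], [4, -10, -6], [4, -6, -6]].
Leading principal minors: -4, 24, -32.
Signs alternate −, +, − ⇒ H ≺ 0 ⇒ concave.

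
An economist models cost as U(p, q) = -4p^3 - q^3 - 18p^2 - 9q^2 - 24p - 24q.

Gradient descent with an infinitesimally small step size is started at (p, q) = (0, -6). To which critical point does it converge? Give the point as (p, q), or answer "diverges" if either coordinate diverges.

diverges

U is separable, so gradient descent decouples: p follows -∂U/∂p, q follows -∂U/∂q.
∂U/∂p = -12(p + 1)(p + 2); at p=0 this is -24, so p increases.
∂U/∂q = -3(q + 2)(q + 4); at q=-6 this is -24, so q increases.
The p-coordinate has no critical point in that direction and runs off to infinity.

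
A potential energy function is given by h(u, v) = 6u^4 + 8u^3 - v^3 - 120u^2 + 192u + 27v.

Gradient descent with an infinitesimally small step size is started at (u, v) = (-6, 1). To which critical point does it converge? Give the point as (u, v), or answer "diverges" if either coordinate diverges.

(-4, -3)

h is separable, so gradient descent decouples: u follows -∂h/∂u, v follows -∂h/∂v.
∂h/∂u = 24(u - 2)(u - 1)(u + 4); at u=-6 this is -2688, so u increases.
∂h/∂v = -3(v - 3)(v + 3); at v=1 this is 24, so v decreases.
u converges to its nearest critical value -4 (a local min of the u-part); v converges to -3. The iterate converges to (-4, -3).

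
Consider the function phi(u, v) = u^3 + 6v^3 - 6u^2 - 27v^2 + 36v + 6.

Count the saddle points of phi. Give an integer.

2

phi separates as a function of u plus a function of v, so ∇phi=0 decouples.
∂phi/∂u = 3u(u - 4) = 0 at u ∈ {0, 4}; ∂phi/∂v = 18(v - 2)(v - 1) = 0 at v ∈ {1, 2}.
The Hessian is diagonal: diag(phi_uu, phi_vv). Second derivatives: phi_uu(0)=-12, phi_uu(4)=12; phi_vv(1)=-18, phi_vv(2)=18.
Saddle points occur where the two diagonal entries have opposite signs: (0, 2), (4, 1). Count: 2.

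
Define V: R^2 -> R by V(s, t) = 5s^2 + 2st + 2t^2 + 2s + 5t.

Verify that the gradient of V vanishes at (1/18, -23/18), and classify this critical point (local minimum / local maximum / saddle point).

local minimum

∇V = (10s + 2t + 2, 2s + 4t + 5); substituting (1/18, -23/18) gives ∇V = (0, 0), so (1/18, -23/18) is indeed a critical point.
The Hessian of V is constant: H = [[10, 2], [2, 4]].
det(H) = 10·4 − 2² = 36.
det(H) > 0 and tr(H) = 14 > 0, so H is positive definite and the point is a local minimum.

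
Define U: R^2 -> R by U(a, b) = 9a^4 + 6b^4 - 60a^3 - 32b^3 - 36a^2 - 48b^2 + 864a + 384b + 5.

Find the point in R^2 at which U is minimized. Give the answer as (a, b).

U(a,b) separates as P(a) + Q(b) + 5, so its minimum is min P + min Q + 5.
P'(a) = 36(a - 4)(a - 3)(a + 2) vanishes at a ∈ {-2, 3, 4}; Q'(b) = 24(b - 4)(b - 2)(b + 2) vanishes at b ∈ {-2, 2, 4}.
Local minima of P (where P''>0): P(-2)=-1248, P(4)=1344. Local minima of Q: Q(-2)=-608, Q(4)=256.
So the global minimum of U is P(-2) + Q(-2) + 5 = -1248 − 608 + 5 = -1851, attained at (-2, -2).

(-2, -2)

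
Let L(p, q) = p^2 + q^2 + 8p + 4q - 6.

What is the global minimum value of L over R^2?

L(p,q) separates as A(p) + B(q) − 6, so its minimum is min A + min B − 6.
A'(p) = 2p + 8 vanishes at p ∈ {-4}; B'(q) = 2q + 4 vanishes at q ∈ {-2}.
Local minima of A (where A''>0): A(-4)=-16. Local minima of B: B(-2)=-4.
So the global minimum of L is A(-4) + B(-2) − 6 = -16 − 4 − 6 = -26, attained at (-4, -2).

-26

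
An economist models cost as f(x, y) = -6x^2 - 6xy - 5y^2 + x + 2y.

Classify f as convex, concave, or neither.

f is quadratic, so its Hessian is the constant matrix H = [[-12, -6], [-6, -10]].
det(H) = 84, tr(H) = -22.
det(H) > 0 and tr(H) < 0, so H is negative definite everywhere: concave.

concave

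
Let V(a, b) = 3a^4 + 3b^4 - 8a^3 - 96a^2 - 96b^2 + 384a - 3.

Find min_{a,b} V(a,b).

-2563

V(a,b) separates as P(a) + Q(b) − 3, so its minimum is min P + min Q − 3.
P'(a) = 12(a - 4)(a - 2)(a + 4) vanishes at a ∈ {-4, 2, 4}; Q'(b) = 12b(b - 4)(b + 4) vanishes at b ∈ {-4, 0, 4}.
Local minima of P (where P''>0): P(-4)=-1792, P(4)=256. Local minima of Q: Q(-4)=-768, Q(4)=-768.
So the global minimum of V is P(-4) + Q(-4) − 3 = -1792 − 768 − 3 = -2563, attained at (-4, -4).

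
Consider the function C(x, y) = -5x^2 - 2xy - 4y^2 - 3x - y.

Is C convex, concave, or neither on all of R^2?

C is quadratic, so its Hessian is the constant matrix H = [[-10, -2], [-2, -8]].
det(H) = 76, tr(H) = -18.
det(H) > 0 and tr(H) < 0, so H is negative definite everywhere: concave.

concave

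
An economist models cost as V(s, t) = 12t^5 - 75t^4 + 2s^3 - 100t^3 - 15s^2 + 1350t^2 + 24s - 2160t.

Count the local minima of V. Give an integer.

V separates as a function of s plus a function of t, so ∇V=0 decouples.
∂V/∂s = 6(s - 4)(s - 1) = 0 at s ∈ {1, 4}; ∂V/∂t = 60(t - 4)(t - 3)(t - 1)(t + 3) = 0 at t ∈ {-3, 1, 3, 4}.
The Hessian is diagonal: diag(V_ss, V_tt). Second derivatives: V_ss(1)=-18, V_ss(4)=18; V_tt(-3)=-10080, V_tt(1)=1440, V_tt(3)=-720, V_tt(4)=1260.
Local minima occur where both diagonal entries positive: (4, 1), (4, 4). Count: 2.

2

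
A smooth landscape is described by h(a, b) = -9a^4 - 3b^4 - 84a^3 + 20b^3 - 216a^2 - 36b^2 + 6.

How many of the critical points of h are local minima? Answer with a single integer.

h separates as a function of a plus a function of b, so ∇h=0 decouples.
∂h/∂a = -36a(a + 3)(a + 4) = 0 at a ∈ {-4, -3, 0}; ∂h/∂b = -12b(b - 3)(b - 2) = 0 at b ∈ {0, 2, 3}.
The Hessian is diagonal: diag(h_aa, h_bb). Second derivatives: h_aa(-4)=-144, h_aa(-3)=108, h_aa(0)=-432; h_bb(0)=-72, h_bb(2)=24, h_bb(3)=-36.
Local minima occur where both diagonal entries positive: (-3, 2). Count: 1.

1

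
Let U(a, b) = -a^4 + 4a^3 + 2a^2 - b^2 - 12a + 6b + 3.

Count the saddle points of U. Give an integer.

1

U separates as a function of a plus a function of b, so ∇U=0 decouples.
∂U/∂a = -4(a - 3)(a - 1)(a + 1) = 0 at a ∈ {-1, 1, 3}; ∂U/∂b = -2(b - 3) = 0 at b ∈ {3}.
The Hessian is diagonal: diag(U_aa, U_bb). Second derivatives: U_aa(-1)=-32, U_aa(1)=16, U_aa(3)=-32; U_bb(3)=-2.
Saddle points occur where the two diagonal entries have opposite signs: (1, 3). Count: 1.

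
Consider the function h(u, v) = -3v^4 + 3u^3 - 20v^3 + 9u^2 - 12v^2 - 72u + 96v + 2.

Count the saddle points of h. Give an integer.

3

h separates as a function of u plus a function of v, so ∇h=0 decouples.
∂h/∂u = 9(u - 2)(u + 4) = 0 at u ∈ {-4, 2}; ∂h/∂v = -12(v - 1)(v + 2)(v + 4) = 0 at v ∈ {-4, -2, 1}.
The Hessian is diagonal: diag(h_uu, h_vv). Second derivatives: h_uu(-4)=-54, h_uu(2)=54; h_vv(-4)=-120, h_vv(-2)=72, h_vv(1)=-180.
Saddle points occur where the two diagonal entries have opposite signs: (-4, -2), (2, -4), (2, 1). Count: 3.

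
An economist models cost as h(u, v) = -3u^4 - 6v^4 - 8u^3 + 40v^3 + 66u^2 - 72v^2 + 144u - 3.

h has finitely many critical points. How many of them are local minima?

1

h separates as a function of u plus a function of v, so ∇h=0 decouples.
∂h/∂u = -12(u - 3)(u + 1)(u + 4) = 0 at u ∈ {-4, -1, 3}; ∂h/∂v = -24v(v - 3)(v - 2) = 0 at v ∈ {0, 2, 3}.
The Hessian is diagonal: diag(h_uu, h_vv). Second derivatives: h_uu(-4)=-252, h_uu(-1)=144, h_uu(3)=-336; h_vv(0)=-144, h_vv(2)=48, h_vv(3)=-72.
Local minima occur where both diagonal entries positive: (-1, 2). Count: 1.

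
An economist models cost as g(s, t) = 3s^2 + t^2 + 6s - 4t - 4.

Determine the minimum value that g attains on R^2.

-11

g(s,t) separates as P(s) + Q(t) − 4, so its minimum is min P + min Q − 4.
P'(s) = 6s + 6 vanishes at s ∈ {-1}; Q'(t) = 2(t - 2) vanishes at t ∈ {2}.
Local minima of P (where P''>0): P(-1)=-3. Local minima of Q: Q(2)=-4.
So the global minimum of g is P(-1) + Q(2) − 4 = -3 − 4 − 4 = -11, attained at (-1, 2).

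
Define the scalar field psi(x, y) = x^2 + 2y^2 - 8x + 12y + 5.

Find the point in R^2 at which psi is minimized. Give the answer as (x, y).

(4, -3)

psi(x,y) separates as P(x) + Q(y) + 5, so its minimum is min P + min Q + 5.
P'(x) = 2x - 8 vanishes at x ∈ {4}; Q'(y) = 4y + 12 vanishes at y ∈ {-3}.
Local minima of P (where P''>0): P(4)=-16. Local minima of Q: Q(-3)=-18.
So the global minimum of psi is P(4) + Q(-3) + 5 = -16 − 18 + 5 = -29, attained at (4, -3).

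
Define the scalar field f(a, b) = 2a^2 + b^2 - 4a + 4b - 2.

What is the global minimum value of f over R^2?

f(a,b) separates as P(a) + Q(b) − 2, so its minimum is min P + min Q − 2.
P'(a) = 4a - 4 vanishes at a ∈ {1}; Q'(b) = 2b + 4 vanishes at b ∈ {-2}.
Local minima of P (where P''>0): P(1)=-2. Local minima of Q: Q(-2)=-4.
So the global minimum of f is P(1) + Q(-2) − 2 = -2 − 4 − 2 = -8, attained at (1, -2).

-8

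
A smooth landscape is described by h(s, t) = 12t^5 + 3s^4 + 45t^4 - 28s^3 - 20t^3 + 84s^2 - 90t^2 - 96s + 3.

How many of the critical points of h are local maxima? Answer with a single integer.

2

h separates as a function of s plus a function of t, so ∇h=0 decouples.
∂h/∂s = 12(s - 4)(s - 2)(s - 1) = 0 at s ∈ {1, 2, 4}; ∂h/∂t = 60t(t - 1)(t + 1)(t + 3) = 0 at t ∈ {-3, -1, 0, 1}.
The Hessian is diagonal: diag(h_ss, h_tt). Second derivatives: h_ss(1)=36, h_ss(2)=-24, h_ss(4)=72; h_tt(-3)=-1440, h_tt(-1)=240, h_tt(0)=-180, h_tt(1)=480.
Local maxima occur where both diagonal entries negative: (2, -3), (2, 0). Count: 2.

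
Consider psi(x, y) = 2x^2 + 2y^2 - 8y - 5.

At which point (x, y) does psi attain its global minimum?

psi(x,y) separates as P(x) + Q(y) − 5, so its minimum is min P + min Q − 5.
P'(x) = 4x vanishes at x ∈ {0}; Q'(y) = 4y - 8 vanishes at y ∈ {2}.
Local minima of P (where P''>0): P(0)=0. Local minima of Q: Q(2)=-8.
So the global minimum of psi is P(0) + Q(2) − 5 = 0 − 8 − 5 = -13, attained at (0, 2).

(0, 2)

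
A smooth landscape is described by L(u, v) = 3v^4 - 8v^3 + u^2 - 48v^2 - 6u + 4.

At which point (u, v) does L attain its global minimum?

(3, 4)

L(u,v) separates as P(u) + Q(v) + 4, so its minimum is min P + min Q + 4.
P'(u) = 2u - 6 vanishes at u ∈ {3}; Q'(v) = 12v(v - 4)(v + 2) vanishes at v ∈ {-2, 0, 4}.
Local minima of P (where P''>0): P(3)=-9. Local minima of Q: Q(-2)=-80, Q(4)=-512.
So the global minimum of L is P(3) + Q(4) + 4 = -9 − 512 + 4 = -517, attained at (3, 4).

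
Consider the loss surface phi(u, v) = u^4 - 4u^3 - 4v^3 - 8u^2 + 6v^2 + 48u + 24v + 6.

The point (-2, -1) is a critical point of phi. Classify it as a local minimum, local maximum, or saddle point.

The mixed partial ∂²phi/∂u∂v is 0, so the Hessian at any point is diag(phi_uu, phi_vv) = diag(4(3u^2 - 6u - 4), 12(-2v + 1)).
At (-2, -1): H = diag(80, 36).
Both eigenvalues are positive, so H is positive definite: a local minimum.

local minimum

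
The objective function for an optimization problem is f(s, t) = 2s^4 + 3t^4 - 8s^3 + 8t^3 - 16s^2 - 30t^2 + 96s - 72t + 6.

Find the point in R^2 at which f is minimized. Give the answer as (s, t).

f(s,t) separates as P(s) + Q(t) + 6, so its minimum is min P + min Q + 6.
P'(s) = 8(s - 3)(s - 2)(s + 2) vanishes at s ∈ {-2, 2, 3}; Q'(t) = 12(t - 2)(t + 1)(t + 3) vanishes at t ∈ {-3, -1, 2}.
Local minima of P (where P''>0): P(-2)=-160, P(3)=90. Local minima of Q: Q(-3)=-27, Q(2)=-152.
So the global minimum of f is P(-2) + Q(2) + 6 = -160 − 152 + 6 = -306, attained at (-2, 2).

(-2, 2)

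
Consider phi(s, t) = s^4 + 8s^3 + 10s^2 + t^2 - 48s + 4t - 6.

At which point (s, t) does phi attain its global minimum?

phi(s,t) separates as P(s) + Q(t) − 6, so its minimum is min P + min Q − 6.
P'(s) = 4(s - 1)(s + 3)(s + 4) vanishes at s ∈ {-4, -3, 1}; Q'(t) = 2(t + 2) vanishes at t ∈ {-2}.
Local minima of P (where P''>0): P(-4)=96, P(1)=-29. Local minima of Q: Q(-2)=-4.
So the global minimum of phi is P(1) + Q(-2) − 6 = -29 − 4 − 6 = -39, attained at (1, -2).

(1, -2)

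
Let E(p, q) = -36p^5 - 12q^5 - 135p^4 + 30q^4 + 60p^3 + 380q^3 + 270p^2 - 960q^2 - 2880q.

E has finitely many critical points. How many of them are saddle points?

E separates as a function of p plus a function of q, so ∇E=0 decouples.
∂E/∂p = -180p(p - 1)(p + 1)(p + 3) = 0 at p ∈ {-3, -1, 0, 1}; ∂E/∂q = -60(q - 4)(q - 3)(q + 1)(q + 4) = 0 at q ∈ {-4, -1, 3, 4}.
The Hessian is diagonal: diag(E_pp, E_qq). Second derivatives: E_pp(-3)=4320, E_pp(-1)=-720, E_pp(0)=540, E_pp(1)=-1440; E_qq(-4)=10080, E_qq(-1)=-3600, E_qq(3)=1680, E_qq(4)=-2400.
Saddle points occur where the two diagonal entries have opposite signs: (-3, -1), (-3, 4), (-1, -4), (-1, 3), (0, -1), (0, 4), (1, -4), (1, 3). Count: 8.

8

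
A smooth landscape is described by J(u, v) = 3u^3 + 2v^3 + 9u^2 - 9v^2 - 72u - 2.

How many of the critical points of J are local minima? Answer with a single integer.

J separates as a function of u plus a function of v, so ∇J=0 decouples.
∂J/∂u = 9(u - 2)(u + 4) = 0 at u ∈ {-4, 2}; ∂J/∂v = 6v(v - 3) = 0 at v ∈ {0, 3}.
The Hessian is diagonal: diag(J_uu, J_vv). Second derivatives: J_uu(-4)=-54, J_uu(2)=54; J_vv(0)=-18, J_vv(3)=18.
Local minima occur where both diagonal entries positive: (2, 3). Count: 1.

1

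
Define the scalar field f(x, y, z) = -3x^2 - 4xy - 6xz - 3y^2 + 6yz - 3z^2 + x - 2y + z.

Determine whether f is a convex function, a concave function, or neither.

neither

f is quadratic, so its Hessian is the constant matrix H = [[-6, -4, -6], [-4, -6, 6], [-6, 6, -6]].
Leading principal minors: -6, 20, 600.
Neither pattern holds ⇒ H is indefinite ⇒ neither convex nor concave.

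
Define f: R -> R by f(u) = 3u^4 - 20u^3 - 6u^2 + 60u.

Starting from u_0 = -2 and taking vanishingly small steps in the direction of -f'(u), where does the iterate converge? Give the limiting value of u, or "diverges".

f'(u) = 12(u - 5)(u - 1)(u + 1), so f'(-2) = -252.
Gradient descent moves in the -f' direction, i.e. u is increasing.
The nearest critical point in that direction is u = -1, where f'' = 144 > 0 (a local minimum). The iterate converges there.

-1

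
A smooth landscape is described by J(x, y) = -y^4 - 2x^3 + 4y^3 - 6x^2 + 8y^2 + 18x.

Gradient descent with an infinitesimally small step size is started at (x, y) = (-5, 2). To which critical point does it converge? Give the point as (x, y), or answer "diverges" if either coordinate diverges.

(-3, 0)

J is separable, so gradient descent decouples: x follows -∂J/∂x, y follows -∂J/∂y.
∂J/∂x = -6(x - 1)(x + 3); at x=-5 this is -72, so x increases.
∂J/∂y = -4y(y - 4)(y + 1); at y=2 this is 48, so y decreases.
x converges to its nearest critical value -3 (a local min of the x-part); y converges to 0. The iterate converges to (-3, 0).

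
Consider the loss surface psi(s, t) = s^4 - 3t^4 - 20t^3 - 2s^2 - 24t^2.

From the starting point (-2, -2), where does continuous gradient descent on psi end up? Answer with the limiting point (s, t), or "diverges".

psi is separable, so gradient descent decouples: s follows -∂psi/∂s, t follows -∂psi/∂t.
∂psi/∂s = 4s(s - 1)(s + 1); at s=-2 this is -24, so s increases.
∂psi/∂t = -12t(t + 1)(t + 4); at t=-2 this is -48, so t increases.
s converges to its nearest critical value -1 (a local min of the s-part); t converges to -1. The iterate converges to (-1, -1).

(-1, -1)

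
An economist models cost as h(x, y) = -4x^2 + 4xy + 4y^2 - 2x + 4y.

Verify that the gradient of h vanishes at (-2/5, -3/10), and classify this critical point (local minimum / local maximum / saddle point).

saddle point

∇h = (-8x + 4y - 2, 4x + 8y + 4); substituting (-2/5, -3/10) gives ∇h = (0, 0), so (-2/5, -3/10) is indeed a critical point.
The Hessian of h is constant: H = [[-8, 4], [4, 8]].
det(H) = (-8)·8 − 4² = -80.
Since det(H) < 0, H is indefinite and the critical point is a saddle point.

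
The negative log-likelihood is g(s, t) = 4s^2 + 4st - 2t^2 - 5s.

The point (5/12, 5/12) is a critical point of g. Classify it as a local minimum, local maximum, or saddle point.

The Hessian of g is constant: H = [[8, 4], [4, -4]].
det(H) = 8·(-4) − 4² = -48.
Since det(H) < 0, H is indefinite and the critical point is a saddle point.

saddle point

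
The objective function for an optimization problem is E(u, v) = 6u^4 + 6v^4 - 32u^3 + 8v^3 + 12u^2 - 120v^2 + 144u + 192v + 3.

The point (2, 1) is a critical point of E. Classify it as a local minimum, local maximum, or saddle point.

local maximum

The mixed partial ∂²E/∂u∂v is 0, so the Hessian at any point is diag(E_uu, E_vv) = diag(24(3u^2 - 8u + 1), 24(3v^2 + 2v - 10)).
At (2, 1): H = diag(-72, -120).
Both eigenvalues are negative, so H is negative definite: a local maximum.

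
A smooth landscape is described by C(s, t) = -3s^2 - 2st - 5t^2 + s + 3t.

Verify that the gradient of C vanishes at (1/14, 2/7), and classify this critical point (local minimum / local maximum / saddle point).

∇C = (-6s - 2t + 1, -2s - 10t + 3); substituting (1/14, 2/7) gives ∇C = (0, 0), so (1/14, 2/7) is indeed a critical point.
The Hessian of C is constant: H = [[-6, -2], [-2, -10]].
det(H) = (-6)·(-10) − (-2)² = 56.
det(H) > 0 and tr(H) = -16 < 0, so H is negative definite and the point is a local maximum.

local maximum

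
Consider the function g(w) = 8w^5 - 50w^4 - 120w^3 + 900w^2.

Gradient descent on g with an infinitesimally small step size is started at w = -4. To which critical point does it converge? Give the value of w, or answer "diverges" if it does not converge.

diverges

g'(w) = 40w(w - 5)(w - 3)(w + 3), so g'(-4) = 10080.
Gradient descent moves in the -g' direction, i.e. w is decreasing.
There is no critical point below w=-4, and g' keeps the same sign, so the iterate runs off to −∞.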